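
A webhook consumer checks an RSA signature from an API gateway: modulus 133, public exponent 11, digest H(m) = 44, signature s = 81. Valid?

s^2 ≡ 81^2 = 6561 ≡ 44
s^4 ≡ 44^2 = 1936 ≡ 74
s^8 ≡ 74^2 = 5476 ≡ 23
11 = 8 + 2 + 1, so s^11 ≡ 23·44·81 ≡ 44 (mod 133)
Since 44 equals the digest 44, verification succeeds.

yes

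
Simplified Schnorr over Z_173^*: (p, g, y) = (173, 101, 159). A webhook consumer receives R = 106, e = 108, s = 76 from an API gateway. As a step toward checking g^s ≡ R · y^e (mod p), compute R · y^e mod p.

159^2 = 25281 ≡ 23
159^4 ≡ 23^2 = 529 ≡ 10
159^8 ≡ 10^2 = 100
159^16 ≡ 100^2 = 10000 ≡ 139
159^32 ≡ 139^2 = 19321 ≡ 118
159^64 ≡ 118^2 = 13924 ≡ 84
108 = 64 + 32 + 8 + 4, so 159^108 ≡ 84·118·100·10 ≡ 138 (mod 173)
R · y^e ≡ 106·138 = 14628 ≡ 96 (mod 173)

96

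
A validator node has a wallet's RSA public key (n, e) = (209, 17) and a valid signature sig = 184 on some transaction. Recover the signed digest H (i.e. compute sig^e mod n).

79

sig^2 ≡ 184^2 = 33856 ≡ 207
sig^4 ≡ 207^2 = 42849 ≡ 4
sig^8 ≡ 4^2 = 16
sig^16 ≡ 16^2 = 256 ≡ 47
17 = 16 + 1, so sig^17 ≡ 47·184 ≡ 79 (mod 209)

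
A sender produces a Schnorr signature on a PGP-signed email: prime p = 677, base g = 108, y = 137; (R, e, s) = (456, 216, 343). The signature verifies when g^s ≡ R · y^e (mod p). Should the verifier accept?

accept

g^s mod p:
108^2 = 11664 ≡ 155
108^4 ≡ 155^2 = 24025 ≡ 330
108^8 ≡ 330^2 = 108900 ≡ 580
108^16 ≡ 580^2 = 336400 ≡ 608
108^32 ≡ 608^2 = 369664 ≡ 22
108^64 ≡ 22^2 = 484
108^128 ≡ 484^2 = 234256 ≡ 14
108^256 ≡ 14^2 = 196
343 = 256 + 64 + 16 + 4 + 2 + 1, so 108^343 ≡ 196·484·608·330·155·108 ≡ 241 (mod 677)
R · y^e mod p:
137^2 = 18769 ≡ 490
137^4 ≡ 490^2 = 240100 ≡ 442
137^8 ≡ 442^2 = 195364 ≡ 388
137^16 ≡ 388^2 = 150544 ≡ 250
137^32 ≡ 250^2 = 62500 ≡ 216
137^64 ≡ 216^2 = 46656 ≡ 620
137^128 ≡ 620^2 = 384400 ≡ 541
216 = 128 + 64 + 16 + 8, so 137^216 ≡ 541·620·250·388 ≡ 100 (mod 677)
456·100 = 45600 ≡ 241 (mod 677)
241 ≡ 241 (mod 677); signature holds.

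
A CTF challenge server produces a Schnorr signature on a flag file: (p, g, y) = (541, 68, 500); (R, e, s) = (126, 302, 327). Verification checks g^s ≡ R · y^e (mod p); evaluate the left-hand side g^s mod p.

68^2 = 4624 ≡ 296
68^4 ≡ 296^2 = 87616 ≡ 515
68^8 ≡ 515^2 = 265225 ≡ 135
68^16 ≡ 135^2 = 18225 ≡ 372
68^32 ≡ 372^2 = 138384 ≡ 429
68^64 ≡ 429^2 = 184041 ≡ 101
68^128 ≡ 101^2 = 10201 ≡ 463
68^256 ≡ 463^2 = 214369 ≡ 133
327 = 256 + 64 + 4 + 2 + 1, so 68^327 ≡ 133·101·515·296·68 ≡ 422 (mod 541)

422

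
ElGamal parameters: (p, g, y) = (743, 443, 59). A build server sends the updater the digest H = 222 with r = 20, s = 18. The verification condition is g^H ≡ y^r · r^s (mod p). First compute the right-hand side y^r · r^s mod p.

Squares mod 743: 59^1≡59, 59^2≡509, 59^4≡517, 59^8≡552, 59^16≡74
20 = 16 + 4, so 59^20 ≡ 74·517 ≡ 365 (mod 743)
Squares mod 743: 20^1≡20, 20^2≡400, 20^4≡255, 20^8≡384, 20^16≡342
18 = 16 + 2, so 20^18 ≡ 342·400 ≡ 88 (mod 743)
y^r · r^s ≡ 365·88 = 32120 ≡ 171 (mod 743)

171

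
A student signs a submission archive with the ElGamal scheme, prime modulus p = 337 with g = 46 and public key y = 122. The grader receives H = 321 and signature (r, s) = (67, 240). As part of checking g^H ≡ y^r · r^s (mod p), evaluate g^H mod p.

46^2 = 2116 ≡ 94
46^4 ≡ 94^2 = 8836 ≡ 74
46^8 ≡ 74^2 = 5476 ≡ 84
46^16 ≡ 84^2 = 7056 ≡ 316
46^32 ≡ 316^2 = 99856 ≡ 104
46^64 ≡ 104^2 = 10816 ≡ 32
46^128 ≡ 32^2 = 1024 ≡ 13
46^256 ≡ 13^2 = 169
321 = 256 + 64 + 1, so 46^321 ≡ 169·32·46 ≡ 62 (mod 337)

62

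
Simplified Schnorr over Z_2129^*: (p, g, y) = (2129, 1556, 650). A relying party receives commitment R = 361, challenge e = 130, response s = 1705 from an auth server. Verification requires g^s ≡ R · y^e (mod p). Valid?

g^s mod p:
1556^2 = 2421136 ≡ 463
1556^4 ≡ 463^2 = 214369 ≡ 1469
1556^8 ≡ 1469^2 = 2157961 ≡ 1284
1556^16 ≡ 1284^2 = 1648656 ≡ 810
1556^32 ≡ 810^2 = 656100 ≡ 368
1556^64 ≡ 368^2 = 135424 ≡ 1297
1556^128 ≡ 1297^2 = 1682209 ≡ 299
1556^256 ≡ 299^2 = 89401 ≡ 2112
1556^512 ≡ 2112^2 = 4460544 ≡ 289
1556^1024 ≡ 289^2 = 83521 ≡ 490
1705 = 1024 + 512 + 128 + 32 + 8 + 1, so 1556^1705 ≡ 490·289·299·368·1284·1556 ≡ 650 (mod 2129)
R · y^e mod p:
650^2 = 422500 ≡ 958
650^4 ≡ 958^2 = 917764 ≡ 165
650^8 ≡ 165^2 = 27225 ≡ 1677
650^16 ≡ 1677^2 = 2812329 ≡ 2049
650^32 ≡ 2049^2 = 4198401 ≡ 13
650^64 ≡ 13^2 = 169
650^128 ≡ 169^2 = 28561 ≡ 884
130 = 128 + 2, so 650^130 ≡ 884·958 ≡ 1659 (mod 2129)
361·1659 = 598899 ≡ 650 (mod 2129)
650 ≡ 650 (mod 2129); signature holds.

yes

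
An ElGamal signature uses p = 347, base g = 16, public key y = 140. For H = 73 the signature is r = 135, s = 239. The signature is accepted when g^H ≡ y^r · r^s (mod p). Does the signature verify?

Left side g^H mod p:
16^73 mod 347 = 56
Right side y^r · r^s mod p:
140^135 mod 347 = 212
135^239 mod 347 = 54
212·54 = 11448 ≡ 344 (mod 347)
56 ≠ 344, so verification fails.

does not verify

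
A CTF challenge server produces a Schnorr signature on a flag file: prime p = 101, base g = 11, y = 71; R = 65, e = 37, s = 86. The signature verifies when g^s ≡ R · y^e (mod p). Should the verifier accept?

g^s mod p:
11^2 = 121 ≡ 20
11^4 ≡ 20^2 = 400 ≡ 97
11^8 ≡ 97^2 = 9409 ≡ 16
11^16 ≡ 16^2 = 256 ≡ 54
11^32 ≡ 54^2 = 2916 ≡ 88
11^64 ≡ 88^2 = 7744 ≡ 68
86 = 64 + 16 + 4 + 2, so 11^86 ≡ 68·54·97·20 ≡ 49 (mod 101)
R · y^e mod p:
71^2 = 5041 ≡ 92
71^4 ≡ 92^2 = 8464 ≡ 81
71^8 ≡ 81^2 = 6561 ≡ 97
71^16 ≡ 97^2 = 9409 ≡ 16
71^32 ≡ 16^2 = 256 ≡ 54
37 = 32 + 4 + 1, so 71^37 ≡ 54·81·71 ≡ 80 (mod 101)
65·80 = 5200 ≡ 49 (mod 101)
49 ≡ 49 (mod 101); signature holds.

accept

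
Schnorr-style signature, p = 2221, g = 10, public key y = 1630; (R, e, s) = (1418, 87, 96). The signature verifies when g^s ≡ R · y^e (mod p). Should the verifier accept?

accept

g^s mod p:
10^2 = 100
10^4 ≡ 100^2 = 10000 ≡ 1116
10^8 ≡ 1116^2 = 1245456 ≡ 1696
10^16 ≡ 1696^2 = 2876416 ≡ 221
10^32 ≡ 221^2 = 48841 ≡ 2200
10^64 ≡ 2200^2 = 4840000 ≡ 441
96 = 64 + 32, so 10^96 ≡ 441·2200 ≡ 1844 (mod 2221)
R · y^e mod p:
1630^2 = 2656900 ≡ 584
1630^4 ≡ 584^2 = 341056 ≡ 1243
1630^8 ≡ 1243^2 = 1545049 ≡ 1454
1630^16 ≡ 1454^2 = 2114116 ≡ 1945
1630^32 ≡ 1945^2 = 3783025 ≡ 662
1630^64 ≡ 662^2 = 438244 ≡ 707
87 = 64 + 16 + 4 + 2 + 1, so 1630^87 ≡ 707·1945·1243·584·1630 ≡ 1530 (mod 2221)
1418·1530 = 2169540 ≡ 1844 (mod 2221)
1844 ≡ 1844 (mod 2221); signature holds.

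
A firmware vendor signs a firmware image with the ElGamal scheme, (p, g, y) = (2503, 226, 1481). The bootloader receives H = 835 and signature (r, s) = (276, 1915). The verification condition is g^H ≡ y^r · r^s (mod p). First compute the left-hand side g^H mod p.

1746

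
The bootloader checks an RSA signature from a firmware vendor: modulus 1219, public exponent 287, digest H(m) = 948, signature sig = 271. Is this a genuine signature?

forged

Squares mod 1219: sig^1≡271, sig^2≡301, sig^4≡395, sig^8≡1212, sig^16≡49, sig^32≡1182, sig^64≡150, sig^128≡558, sig^256≡519
287 = 256 + 16 + 8 + 4 + 2 + 1, so sig^287 ≡ 519·49·1212·395·301·271 ≡ 271 (mod 1219)
271 ≠ 948, so verification fails.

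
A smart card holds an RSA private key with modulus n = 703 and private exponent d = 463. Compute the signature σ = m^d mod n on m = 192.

440

m^2 ≡ 192^2 = 36864 ≡ 308
m^4 ≡ 308^2 = 94864 ≡ 662
m^8 ≡ 662^2 = 438244 ≡ 275
m^16 ≡ 275^2 = 75625 ≡ 404
m^32 ≡ 404^2 = 163216 ≡ 120
m^64 ≡ 120^2 = 14400 ≡ 340
m^128 ≡ 340^2 = 115600 ≡ 308
m^256 ≡ 308^2 = 94864 ≡ 662
463 = 256 + 128 + 64 + 8 + 4 + 2 + 1, so m^463 ≡ 662·308·340·275·662·308·192 ≡ 440 (mod 703)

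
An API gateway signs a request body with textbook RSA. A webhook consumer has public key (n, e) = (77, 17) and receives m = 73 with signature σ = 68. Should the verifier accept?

Squares mod 77: σ^1≡68, σ^2≡4, σ^4≡16, σ^8≡25, σ^16≡9
17 = 16 + 1, so σ^17 ≡ 9·68 ≡ 73 (mod 77)
73 = m, so the signature checks out.

accept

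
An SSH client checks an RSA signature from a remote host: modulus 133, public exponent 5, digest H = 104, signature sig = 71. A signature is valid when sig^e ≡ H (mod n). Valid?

no

Squares mod 133: sig^1≡71, sig^2≡120, sig^4≡36
5 = 4 + 1, so sig^5 ≡ 36·71 ≡ 29 (mod 133)
29 ≠ 104, so verification fails.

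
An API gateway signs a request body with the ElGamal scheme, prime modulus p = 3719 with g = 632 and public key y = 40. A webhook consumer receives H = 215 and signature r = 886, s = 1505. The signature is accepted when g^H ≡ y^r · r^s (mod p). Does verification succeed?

fails

Left side g^H mod p:
632^2 = 399424 ≡ 1491
632^4 ≡ 1491^2 = 2223081 ≡ 2838
632^8 ≡ 2838^2 = 8054244 ≡ 2609
632^16 ≡ 2609^2 = 6806881 ≡ 1111
632^32 ≡ 1111^2 = 1234321 ≡ 3332
632^64 ≡ 3332^2 = 11102224 ≡ 1009
632^128 ≡ 1009^2 = 1018081 ≡ 2794
215 = 128 + 64 + 16 + 4 + 2 + 1, so 632^215 ≡ 2794·1009·1111·2838·1491·632 ≡ 765 (mod 3719)
Right side y^r · r^s mod p:
40^2 = 1600
40^4 ≡ 1600^2 = 2560000 ≡ 1328
40^8 ≡ 1328^2 = 1763584 ≡ 778
40^16 ≡ 778^2 = 605284 ≡ 2806
40^32 ≡ 2806^2 = 7873636 ≡ 513
40^64 ≡ 513^2 = 263169 ≡ 2839
40^128 ≡ 2839^2 = 8059921 ≡ 848
40^256 ≡ 848^2 = 719104 ≡ 1337
40^512 ≡ 1337^2 = 1787569 ≡ 2449
886 = 512 + 256 + 64 + 32 + 16 + 4 + 2, so 40^886 ≡ 2449·1337·2839·513·2806·1328·1600 ≡ 3362 (mod 3719)
886^2 = 784996 ≡ 287
886^4 ≡ 287^2 = 82369 ≡ 551
886^8 ≡ 551^2 = 303601 ≡ 2362
886^16 ≡ 2362^2 = 5579044 ≡ 544
886^32 ≡ 544^2 = 295936 ≡ 2135
886^64 ≡ 2135^2 = 4558225 ≡ 2450
886^128 ≡ 2450^2 = 6002500 ≡ 34
886^256 ≡ 34^2 = 1156
886^512 ≡ 1156^2 = 1336336 ≡ 1215
886^1024 ≡ 1215^2 = 1476225 ≡ 3501
1505 = 1024 + 256 + 128 + 64 + 32 + 1, so 886^1505 ≡ 3501·1156·34·2450·2135·886 ≡ 154 (mod 3719)
3362·154 = 517748 ≡ 807 (mod 3719)
765 ≠ 807, so verification fails.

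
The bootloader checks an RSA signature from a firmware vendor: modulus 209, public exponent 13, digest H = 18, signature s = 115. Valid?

Squares mod 209: s^1≡115, s^2≡58, s^4≡20, s^8≡191
13 = 8 + 4 + 1, so s^13 ≡ 191·20·115 ≡ 191 (mod 209)
191 ≠ 18, so verification fails.

no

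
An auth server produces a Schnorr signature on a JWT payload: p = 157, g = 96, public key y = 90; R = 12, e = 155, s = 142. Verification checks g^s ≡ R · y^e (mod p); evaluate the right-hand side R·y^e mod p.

42

90^2 = 8100 ≡ 93
90^4 ≡ 93^2 = 8649 ≡ 14
90^8 ≡ 14^2 = 196 ≡ 39
90^16 ≡ 39^2 = 1521 ≡ 108
90^32 ≡ 108^2 = 11664 ≡ 46
90^64 ≡ 46^2 = 2116 ≡ 75
90^128 ≡ 75^2 = 5625 ≡ 130
155 = 128 + 16 + 8 + 2 + 1, so 90^155 ≡ 130·108·39·93·90 ≡ 82 (mod 157)
R · y^e ≡ 12·82 = 984 ≡ 42 (mod 157)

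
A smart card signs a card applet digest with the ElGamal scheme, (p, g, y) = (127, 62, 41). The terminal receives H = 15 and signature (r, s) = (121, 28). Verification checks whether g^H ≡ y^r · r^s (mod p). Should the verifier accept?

Left side g^H mod p:
62^2 = 3844 ≡ 34
62^4 ≡ 34^2 = 1156 ≡ 13
62^8 ≡ 13^2 = 169 ≡ 42
15 = 8 + 4 + 2 + 1, so 62^15 ≡ 42·13·34·62 ≡ 94 (mod 127)
Right side y^r · r^s mod p:
41^2 = 1681 ≡ 30
41^4 ≡ 30^2 = 900 ≡ 11
41^8 ≡ 11^2 = 121
41^16 ≡ 121^2 = 14641 ≡ 36
41^32 ≡ 36^2 = 1296 ≡ 26
41^64 ≡ 26^2 = 676 ≡ 41
121 = 64 + 32 + 16 + 8 + 1, so 41^121 ≡ 41·26·36·121·41 ≡ 49 (mod 127)
121^2 = 14641 ≡ 36
121^4 ≡ 36^2 = 1296 ≡ 26
121^8 ≡ 26^2 = 676 ≡ 41
121^16 ≡ 41^2 = 1681 ≡ 30
28 = 16 + 8 + 4, so 121^28 ≡ 30·41·26 ≡ 103 (mod 127)
49·103 = 5047 ≡ 94 (mod 127)
94 ≡ 94 (mod 127), so the signature is genuine.

accept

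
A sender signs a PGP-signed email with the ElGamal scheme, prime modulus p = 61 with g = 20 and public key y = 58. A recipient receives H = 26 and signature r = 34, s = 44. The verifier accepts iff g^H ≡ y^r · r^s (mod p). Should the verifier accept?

Left side g^H mod p:
20^2 = 400 ≡ 34
20^4 ≡ 34^2 = 1156 ≡ 58
20^8 ≡ 58^2 = 3364 ≡ 9
20^16 ≡ 9^2 = 81 ≡ 20
26 = 16 + 8 + 2, so 20^26 ≡ 20·9·34 ≡ 20 (mod 61)
Right side y^r · r^s mod p:
58^2 = 3364 ≡ 9
58^4 ≡ 9^2 = 81 ≡ 20
58^8 ≡ 20^2 = 400 ≡ 34
58^16 ≡ 34^2 = 1156 ≡ 58
58^32 ≡ 58^2 = 3364 ≡ 9
34 = 32 + 2, so 58^34 ≡ 9·9 ≡ 20 (mod 61)
34^2 = 1156 ≡ 58
34^4 ≡ 58^2 = 3364 ≡ 9
34^8 ≡ 9^2 = 81 ≡ 20
34^16 ≡ 20^2 = 400 ≡ 34
34^32 ≡ 34^2 = 1156 ≡ 58
44 = 32 + 8 + 4, so 34^44 ≡ 58·20·9 ≡ 9 (mod 61)
20·9 = 180 ≡ 58 (mod 61)
20 ≠ 58, so verification fails.

reject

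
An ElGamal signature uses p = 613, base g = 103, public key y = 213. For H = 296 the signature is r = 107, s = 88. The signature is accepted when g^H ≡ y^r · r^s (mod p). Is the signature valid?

invalid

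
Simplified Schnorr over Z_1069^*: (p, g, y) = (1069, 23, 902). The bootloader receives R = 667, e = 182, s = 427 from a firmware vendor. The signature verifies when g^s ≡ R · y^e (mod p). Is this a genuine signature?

g^s mod p:
23^2 = 529
23^4 ≡ 529^2 = 279841 ≡ 832
23^8 ≡ 832^2 = 692224 ≡ 581
23^16 ≡ 581^2 = 337561 ≡ 826
23^32 ≡ 826^2 = 682276 ≡ 254
23^64 ≡ 254^2 = 64516 ≡ 376
23^128 ≡ 376^2 = 141376 ≡ 268
23^256 ≡ 268^2 = 71824 ≡ 201
427 = 256 + 128 + 32 + 8 + 2 + 1, so 23^427 ≡ 201·268·254·581·529·23 ≡ 933 (mod 1069)
R · y^e mod p:
902^2 = 813604 ≡ 95
902^4 ≡ 95^2 = 9025 ≡ 473
902^8 ≡ 473^2 = 223729 ≡ 308
902^16 ≡ 308^2 = 94864 ≡ 792
902^32 ≡ 792^2 = 627264 ≡ 830
902^64 ≡ 830^2 = 688900 ≡ 464
902^128 ≡ 464^2 = 215296 ≡ 427
182 = 128 + 32 + 16 + 4 + 2, so 902^182 ≡ 427·830·792·473·95 ≡ 596 (mod 1069)
667·596 = 397532 ≡ 933 (mod 1069)
933 ≡ 933 (mod 1069); signature holds.

genuine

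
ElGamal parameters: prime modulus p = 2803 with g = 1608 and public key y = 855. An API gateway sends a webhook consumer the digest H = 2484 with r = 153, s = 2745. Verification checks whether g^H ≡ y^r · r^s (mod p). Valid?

no

Left side g^H mod p:
1608^2 = 2585664 ≡ 1298
1608^4 ≡ 1298^2 = 1684804 ≡ 201
1608^8 ≡ 201^2 = 40401 ≡ 1159
1608^16 ≡ 1159^2 = 1343281 ≡ 644
1608^32 ≡ 644^2 = 414736 ≡ 2695
1608^64 ≡ 2695^2 = 7263025 ≡ 452
1608^128 ≡ 452^2 = 204304 ≡ 2488
1608^256 ≡ 2488^2 = 6190144 ≡ 1120
1608^512 ≡ 1120^2 = 1254400 ≡ 1459
1608^1024 ≡ 1459^2 = 2128681 ≡ 1204
1608^2048 ≡ 1204^2 = 1449616 ≡ 465
2484 = 2048 + 256 + 128 + 32 + 16 + 4, so 1608^2484 ≡ 465·1120·2488·2695·644·201 ≡ 1211 (mod 2803)
Right side y^r · r^s mod p:
855^2 = 731025 ≡ 2245
855^4 ≡ 2245^2 = 5040025 ≡ 231
855^8 ≡ 231^2 = 53361 ≡ 104
855^16 ≡ 104^2 = 10816 ≡ 2407
855^32 ≡ 2407^2 = 5793649 ≡ 2651
855^64 ≡ 2651^2 = 7027801 ≡ 680
855^128 ≡ 680^2 = 462400 ≡ 2708
153 = 128 + 16 + 8 + 1, so 855^153 ≡ 2708·2407·104·855 ≡ 125 (mod 2803)
153^2 = 23409 ≡ 985
153^4 ≡ 985^2 = 970225 ≡ 387
153^8 ≡ 387^2 = 149769 ≡ 1210
153^16 ≡ 1210^2 = 1464100 ≡ 934
153^32 ≡ 934^2 = 872356 ≡ 623
153^64 ≡ 623^2 = 388129 ≡ 1315
153^128 ≡ 1315^2 = 1729225 ≡ 2577
153^256 ≡ 2577^2 = 6640929 ≡ 622
153^512 ≡ 622^2 = 386884 ≡ 70
153^1024 ≡ 70^2 = 4900 ≡ 2097
153^2048 ≡ 2097^2 = 4397409 ≡ 2305
2745 = 2048 + 512 + 128 + 32 + 16 + 8 + 1, so 153^2745 ≡ 2305·70·2577·623·934·1210·153 ≡ 1465 (mod 2803)
125·1465 = 183125 ≡ 930 (mod 2803)
1211 ≠ 930, so verification fails.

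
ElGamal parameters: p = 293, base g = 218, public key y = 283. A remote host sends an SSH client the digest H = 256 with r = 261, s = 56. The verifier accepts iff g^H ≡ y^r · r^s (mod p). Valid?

yes

Left side g^H mod p:
218^2 = 47524 ≡ 58
218^4 ≡ 58^2 = 3364 ≡ 141
218^8 ≡ 141^2 = 19881 ≡ 250
218^16 ≡ 250^2 = 62500 ≡ 91
218^32 ≡ 91^2 = 8281 ≡ 77
218^64 ≡ 77^2 = 5929 ≡ 69
218^128 ≡ 69^2 = 4761 ≡ 73
218^256 ≡ 73^2 = 5329 ≡ 55
Right side y^r · r^s mod p:
283^2 = 80089 ≡ 100
283^4 ≡ 100^2 = 10000 ≡ 38
283^8 ≡ 38^2 = 1444 ≡ 272
283^16 ≡ 272^2 = 73984 ≡ 148
283^32 ≡ 148^2 = 21904 ≡ 222
283^64 ≡ 222^2 = 49284 ≡ 60
283^128 ≡ 60^2 = 3600 ≡ 84
283^256 ≡ 84^2 = 7056 ≡ 24
261 = 256 + 4 + 1, so 283^261 ≡ 24·38·283 ≡ 256 (mod 293)
261^2 = 68121 ≡ 145
261^4 ≡ 145^2 = 21025 ≡ 222
261^8 ≡ 222^2 = 49284 ≡ 60
261^16 ≡ 60^2 = 3600 ≡ 84
261^32 ≡ 84^2 = 7056 ≡ 24
56 = 32 + 16 + 8, so 261^56 ≡ 24·84·60 ≡ 244 (mod 293)
256·244 = 62464 ≡ 55 (mod 293)
55 ≡ 55 (mod 293), so the signature is genuine.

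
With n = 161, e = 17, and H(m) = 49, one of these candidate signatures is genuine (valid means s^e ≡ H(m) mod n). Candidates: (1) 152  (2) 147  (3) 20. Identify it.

2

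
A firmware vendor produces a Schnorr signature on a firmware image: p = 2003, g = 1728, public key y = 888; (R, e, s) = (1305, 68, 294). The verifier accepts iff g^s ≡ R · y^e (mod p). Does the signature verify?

g^s mod p:
1728^2 = 2985984 ≡ 1514
1728^4 ≡ 1514^2 = 2292196 ≡ 764
1728^8 ≡ 764^2 = 583696 ≡ 823
1728^16 ≡ 823^2 = 677329 ≡ 315
1728^32 ≡ 315^2 = 99225 ≡ 1078
1728^64 ≡ 1078^2 = 1162084 ≡ 344
1728^128 ≡ 344^2 = 118336 ≡ 159
1728^256 ≡ 159^2 = 25281 ≡ 1245
294 = 256 + 32 + 4 + 2, so 1728^294 ≡ 1245·1078·764·1514 ≡ 356 (mod 2003)
R · y^e mod p:
888^2 = 788544 ≡ 1365
888^4 ≡ 1365^2 = 1863225 ≡ 435
888^8 ≡ 435^2 = 189225 ≡ 943
888^16 ≡ 943^2 = 889249 ≡ 1920
888^32 ≡ 1920^2 = 3686400 ≡ 880
888^64 ≡ 880^2 = 774400 ≡ 1242
68 = 64 + 4, so 888^68 ≡ 1242·435 ≡ 1463 (mod 2003)
1305·1463 = 1909215 ≡ 356 (mod 2003)
356 ≡ 356 (mod 2003); signature holds.

verifies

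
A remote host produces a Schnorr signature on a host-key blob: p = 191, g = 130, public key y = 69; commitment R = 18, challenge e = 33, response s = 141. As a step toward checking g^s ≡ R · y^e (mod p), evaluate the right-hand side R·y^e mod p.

69^2 = 4761 ≡ 177
69^4 ≡ 177^2 = 31329 ≡ 5
69^8 ≡ 5^2 = 25
69^16 ≡ 25^2 = 625 ≡ 52
69^32 ≡ 52^2 = 2704 ≡ 30
33 = 32 + 1, so 69^33 ≡ 30·69 ≡ 160 (mod 191)
R · y^e ≡ 18·160 = 2880 ≡ 15 (mod 191)

15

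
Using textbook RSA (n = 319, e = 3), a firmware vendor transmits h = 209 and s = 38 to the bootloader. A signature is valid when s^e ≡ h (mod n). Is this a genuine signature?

forged

Squares mod 319: s^1≡38, s^2≡168
3 = 2 + 1, so s^3 ≡ 168·38 ≡ 4 (mod 319)
s^3 mod 319 = 4, but h = 209.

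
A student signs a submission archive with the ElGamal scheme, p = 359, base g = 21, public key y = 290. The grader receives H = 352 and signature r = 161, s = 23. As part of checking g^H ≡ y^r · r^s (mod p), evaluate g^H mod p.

21^352 mod 359 = 250

250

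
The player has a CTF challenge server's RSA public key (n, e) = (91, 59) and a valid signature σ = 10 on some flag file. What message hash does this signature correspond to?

82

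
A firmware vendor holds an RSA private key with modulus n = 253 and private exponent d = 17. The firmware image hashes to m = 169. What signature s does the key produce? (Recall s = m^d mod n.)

m^2 ≡ 169^2 = 28561 ≡ 225
m^4 ≡ 225^2 = 50625 ≡ 25
m^8 ≡ 25^2 = 625 ≡ 119
m^16 ≡ 119^2 = 14161 ≡ 246
17 = 16 + 1, so m^17 ≡ 246·169 ≡ 82 (mod 253)

82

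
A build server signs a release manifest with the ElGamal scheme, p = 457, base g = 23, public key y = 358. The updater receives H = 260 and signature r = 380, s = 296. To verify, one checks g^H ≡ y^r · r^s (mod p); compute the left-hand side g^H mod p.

23^2 = 529 ≡ 72
23^4 ≡ 72^2 = 5184 ≡ 157
23^8 ≡ 157^2 = 24649 ≡ 428
23^16 ≡ 428^2 = 183184 ≡ 384
23^32 ≡ 384^2 = 147456 ≡ 302
23^64 ≡ 302^2 = 91204 ≡ 261
23^128 ≡ 261^2 = 68121 ≡ 28
23^256 ≡ 28^2 = 784 ≡ 327
260 = 256 + 4, so 23^260 ≡ 327·157 ≡ 155 (mod 457)

155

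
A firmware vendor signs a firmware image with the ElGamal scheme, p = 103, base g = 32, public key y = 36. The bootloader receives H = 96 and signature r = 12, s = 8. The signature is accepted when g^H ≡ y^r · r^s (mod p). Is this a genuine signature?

forged

Left side g^H mod p:
32^2 = 1024 ≡ 97
32^4 ≡ 97^2 = 9409 ≡ 36
32^8 ≡ 36^2 = 1296 ≡ 60
32^16 ≡ 60^2 = 3600 ≡ 98
32^32 ≡ 98^2 = 9604 ≡ 25
32^64 ≡ 25^2 = 625 ≡ 7
96 = 64 + 32, so 32^96 ≡ 7·25 ≡ 72 (mod 103)
Right side y^r · r^s mod p:
36^2 = 1296 ≡ 60
36^4 ≡ 60^2 = 3600 ≡ 98
36^8 ≡ 98^2 = 9604 ≡ 25
12 = 8 + 4, so 36^12 ≡ 25·98 ≡ 81 (mod 103)
12^2 = 144 ≡ 41
12^4 ≡ 41^2 = 1681 ≡ 33
12^8 ≡ 33^2 = 1089 ≡ 59
81·59 = 4779 ≡ 41 (mod 103)
72 ≠ 41, so verification fails.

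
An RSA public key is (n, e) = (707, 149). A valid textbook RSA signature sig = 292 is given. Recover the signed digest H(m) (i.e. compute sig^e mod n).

248

sig^2 ≡ 292^2 = 85264 ≡ 424
sig^4 ≡ 424^2 = 179776 ≡ 198
sig^8 ≡ 198^2 = 39204 ≡ 319
sig^16 ≡ 319^2 = 101761 ≡ 660
sig^32 ≡ 660^2 = 435600 ≡ 88
sig^64 ≡ 88^2 = 7744 ≡ 674
sig^128 ≡ 674^2 = 454276 ≡ 382
149 = 128 + 16 + 4 + 1, so sig^149 ≡ 382·660·198·292 ≡ 248 (mod 707)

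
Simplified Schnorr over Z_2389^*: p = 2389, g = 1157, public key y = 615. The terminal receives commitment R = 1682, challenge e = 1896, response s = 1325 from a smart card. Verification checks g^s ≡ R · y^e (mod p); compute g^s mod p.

Squares mod 2389: 1157^1≡1157, 1157^2≡809, 1157^4≡2284, 1157^8≡1469, 1157^16≡694, 1157^32≡1447, 1157^64≡1045, 1157^128≡252, 1157^256≡1390, 1157^512≡1788, 1157^1024≡462
1325 = 1024 + 256 + 32 + 8 + 4 + 1, so 1157^1325 ≡ 462·1390·1447·1469·2284·1157 ≡ 250 (mod 2389)

250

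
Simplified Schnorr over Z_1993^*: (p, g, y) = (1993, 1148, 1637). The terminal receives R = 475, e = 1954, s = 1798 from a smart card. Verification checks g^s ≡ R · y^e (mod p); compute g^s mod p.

1148^2 = 1317904 ≡ 531
1148^4 ≡ 531^2 = 281961 ≡ 948
1148^8 ≡ 948^2 = 898704 ≡ 1854
1148^16 ≡ 1854^2 = 3437316 ≡ 1384
1148^32 ≡ 1384^2 = 1915456 ≡ 183
1148^64 ≡ 183^2 = 33489 ≡ 1601
1148^128 ≡ 1601^2 = 2563201 ≡ 203
1148^256 ≡ 203^2 = 41209 ≡ 1349
1148^512 ≡ 1349^2 = 1819801 ≡ 192
1148^1024 ≡ 192^2 = 36864 ≡ 990
1798 = 1024 + 512 + 256 + 4 + 2, so 1148^1798 ≡ 990·192·1349·948·531 ≡ 172 (mod 1993)

172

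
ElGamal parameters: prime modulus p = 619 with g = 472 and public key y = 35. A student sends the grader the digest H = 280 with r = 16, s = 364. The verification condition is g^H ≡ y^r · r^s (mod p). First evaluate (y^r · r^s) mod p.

35^2 = 1225 ≡ 606
35^4 ≡ 606^2 = 367236 ≡ 169
35^8 ≡ 169^2 = 28561 ≡ 87
35^16 ≡ 87^2 = 7569 ≡ 141
16^2 = 256
16^4 ≡ 256^2 = 65536 ≡ 541
16^8 ≡ 541^2 = 292681 ≡ 513
16^16 ≡ 513^2 = 263169 ≡ 94
16^32 ≡ 94^2 = 8836 ≡ 170
16^64 ≡ 170^2 = 28900 ≡ 426
16^128 ≡ 426^2 = 181476 ≡ 109
16^256 ≡ 109^2 = 11881 ≡ 120
364 = 256 + 64 + 32 + 8 + 4, so 16^364 ≡ 120·426·170·513·541 ≡ 291 (mod 619)
y^r · r^s ≡ 141·291 = 41031 ≡ 177 (mod 619)

177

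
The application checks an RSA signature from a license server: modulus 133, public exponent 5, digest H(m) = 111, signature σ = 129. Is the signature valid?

σ^2 ≡ 129^2 = 16641 ≡ 16
σ^4 ≡ 16^2 = 256 ≡ 123
5 = 4 + 1, so σ^5 ≡ 123·129 ≡ 40 (mod 133)
The recovered value 40 does not match the digest 111.

invalid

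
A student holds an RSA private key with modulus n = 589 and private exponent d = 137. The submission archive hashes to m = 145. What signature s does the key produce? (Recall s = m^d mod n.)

179

m^2 ≡ 145^2 = 21025 ≡ 410
m^4 ≡ 410^2 = 168100 ≡ 235
m^8 ≡ 235^2 = 55225 ≡ 448
m^16 ≡ 448^2 = 200704 ≡ 444
m^32 ≡ 444^2 = 197136 ≡ 410
m^64 ≡ 410^2 = 168100 ≡ 235
m^128 ≡ 235^2 = 55225 ≡ 448
137 = 128 + 8 + 1, so m^137 ≡ 448·448·145 ≡ 179 (mod 589)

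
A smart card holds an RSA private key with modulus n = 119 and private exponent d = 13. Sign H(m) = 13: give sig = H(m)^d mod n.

(H(m))^2 ≡ 13^2 = 169 ≡ 50
(H(m))^4 ≡ 50^2 = 2500 ≡ 1
(H(m))^8 ≡ 1^2 = 1
13 = 8 + 4 + 1, so (H(m))^13 ≡ 1·1·13 ≡ 13 (mod 119)

13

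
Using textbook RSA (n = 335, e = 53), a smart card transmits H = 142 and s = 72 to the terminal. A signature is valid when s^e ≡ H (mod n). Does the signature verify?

verifies

s^2 ≡ 72^2 = 5184 ≡ 159
s^4 ≡ 159^2 = 25281 ≡ 156
s^8 ≡ 156^2 = 24336 ≡ 216
s^16 ≡ 216^2 = 46656 ≡ 91
s^32 ≡ 91^2 = 8281 ≡ 241
53 = 32 + 16 + 4 + 1, so s^53 ≡ 241·91·156·72 ≡ 142 (mod 335)
s^53 mod 335 = 142 matches H.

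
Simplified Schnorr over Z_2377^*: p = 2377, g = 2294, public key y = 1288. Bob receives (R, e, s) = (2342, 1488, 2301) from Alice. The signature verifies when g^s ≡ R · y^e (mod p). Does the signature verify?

verifies

g^s mod p:
2294^2 = 5262436 ≡ 2135
2294^4 ≡ 2135^2 = 4558225 ≡ 1516
2294^8 ≡ 1516^2 = 2298256 ≡ 2074
2294^16 ≡ 2074^2 = 4301476 ≡ 1483
2294^32 ≡ 1483^2 = 2199289 ≡ 564
2294^64 ≡ 564^2 = 318096 ≡ 1955
2294^128 ≡ 1955^2 = 3822025 ≡ 2186
2294^256 ≡ 2186^2 = 4778596 ≡ 826
2294^512 ≡ 826^2 = 682276 ≡ 77
2294^1024 ≡ 77^2 = 5929 ≡ 1175
2294^2048 ≡ 1175^2 = 1380625 ≡ 1965
2301 = 2048 + 128 + 64 + 32 + 16 + 8 + 4 + 1, so 2294^2301 ≡ 1965·2186·1955·564·1483·2074·1516·2294 ≡ 2250 (mod 2377)
R · y^e mod p:
1288^2 = 1658944 ≡ 2175
1288^4 ≡ 2175^2 = 4730625 ≡ 395
1288^8 ≡ 395^2 = 156025 ≡ 1520
1288^16 ≡ 1520^2 = 2310400 ≡ 2333
1288^32 ≡ 2333^2 = 5442889 ≡ 1936
1288^64 ≡ 1936^2 = 3748096 ≡ 1944
1288^128 ≡ 1944^2 = 3779136 ≡ 2083
1288^256 ≡ 2083^2 = 4338889 ≡ 864
1288^512 ≡ 864^2 = 746496 ≡ 118
1288^1024 ≡ 118^2 = 13924 ≡ 2039
1488 = 1024 + 256 + 128 + 64 + 16, so 1288^1488 ≡ 2039·864·2083·1944·2333 ≡ 1294 (mod 2377)
2342·1294 = 3030548 ≡ 2250 (mod 2377)
2250 ≡ 2250 (mod 2377); signature holds.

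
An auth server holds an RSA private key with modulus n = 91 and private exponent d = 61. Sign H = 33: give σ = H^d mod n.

33

H^61 mod 91 = 33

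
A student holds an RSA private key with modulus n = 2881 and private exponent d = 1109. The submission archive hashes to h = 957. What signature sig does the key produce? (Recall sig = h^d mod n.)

2148

Squares mod 2881: h^1≡957, h^2≡2572, h^4≡408, h^8≡2247, h^16≡1497, h^32≡2472, h^64≡183, h^128≡1798, h^256≡322, h^512≡2849, h^1024≡1024
1109 = 1024 + 64 + 16 + 4 + 1, so h^1109 ≡ 1024·183·1497·408·957 ≡ 2148 (mod 2881)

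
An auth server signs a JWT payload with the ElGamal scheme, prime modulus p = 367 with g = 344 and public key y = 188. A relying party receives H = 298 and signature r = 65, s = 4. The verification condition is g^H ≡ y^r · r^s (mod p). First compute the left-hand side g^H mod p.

344^2 = 118336 ≡ 162
344^4 ≡ 162^2 = 26244 ≡ 187
344^8 ≡ 187^2 = 34969 ≡ 104
344^16 ≡ 104^2 = 10816 ≡ 173
344^32 ≡ 173^2 = 29929 ≡ 202
344^64 ≡ 202^2 = 40804 ≡ 67
344^128 ≡ 67^2 = 4489 ≡ 85
344^256 ≡ 85^2 = 7225 ≡ 252
298 = 256 + 32 + 8 + 2, so 344^298 ≡ 252·202·104·162 ≡ 36 (mod 367)

36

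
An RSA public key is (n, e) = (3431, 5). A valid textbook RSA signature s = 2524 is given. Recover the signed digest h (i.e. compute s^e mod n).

s^2 ≡ 2524^2 = 6370576 ≡ 2640
s^4 ≡ 2640^2 = 6969600 ≡ 1239
5 = 4 + 1, so s^5 ≡ 1239·2524 ≡ 1595 (mod 3431)

1595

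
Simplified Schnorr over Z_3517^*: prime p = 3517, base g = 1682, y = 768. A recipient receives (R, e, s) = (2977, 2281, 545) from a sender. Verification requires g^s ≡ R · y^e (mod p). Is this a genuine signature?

forged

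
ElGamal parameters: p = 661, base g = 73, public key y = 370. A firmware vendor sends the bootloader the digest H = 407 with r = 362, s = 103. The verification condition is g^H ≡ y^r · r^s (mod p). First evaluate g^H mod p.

73^2 = 5329 ≡ 41
73^4 ≡ 41^2 = 1681 ≡ 359
73^8 ≡ 359^2 = 128881 ≡ 647
73^16 ≡ 647^2 = 418609 ≡ 196
73^32 ≡ 196^2 = 38416 ≡ 78
73^64 ≡ 78^2 = 6084 ≡ 135
73^128 ≡ 135^2 = 18225 ≡ 378
73^256 ≡ 378^2 = 142884 ≡ 108
407 = 256 + 128 + 16 + 4 + 2 + 1, so 73^407 ≡ 108·378·196·359·41·73 ≡ 144 (mod 661)

144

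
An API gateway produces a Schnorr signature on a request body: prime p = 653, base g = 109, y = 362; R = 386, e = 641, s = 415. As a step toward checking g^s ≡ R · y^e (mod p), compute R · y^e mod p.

112

Squares mod 653: 362^1≡362, 362^2≡444, 362^4≡583, 362^8≡329, 362^16≡496, 362^32≡488, 362^64≡452, 362^128≡568, 362^256≡42, 362^512≡458
641 = 512 + 128 + 1, so 362^641 ≡ 458·568·362 ≡ 386 (mod 653)
R · y^e ≡ 386·386 = 148996 ≡ 112 (mod 653)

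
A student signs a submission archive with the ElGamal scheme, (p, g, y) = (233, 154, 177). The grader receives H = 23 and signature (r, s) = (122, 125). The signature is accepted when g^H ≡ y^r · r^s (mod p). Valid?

yes

Left side g^H mod p:
154^2 = 23716 ≡ 183
154^4 ≡ 183^2 = 33489 ≡ 170
154^8 ≡ 170^2 = 28900 ≡ 8
154^16 ≡ 8^2 = 64
23 = 16 + 4 + 2 + 1, so 154^23 ≡ 64·170·183·154 ≡ 82 (mod 233)
Right side y^r · r^s mod p:
177^2 = 31329 ≡ 107
177^4 ≡ 107^2 = 11449 ≡ 32
177^8 ≡ 32^2 = 1024 ≡ 92
177^16 ≡ 92^2 = 8464 ≡ 76
177^32 ≡ 76^2 = 5776 ≡ 184
177^64 ≡ 184^2 = 33856 ≡ 71
122 = 64 + 32 + 16 + 8 + 2, so 177^122 ≡ 71·184·76·92·107 ≡ 162 (mod 233)
122^2 = 14884 ≡ 205
122^4 ≡ 205^2 = 42025 ≡ 85
122^8 ≡ 85^2 = 7225 ≡ 2
122^16 ≡ 2^2 = 4
122^32 ≡ 4^2 = 16
122^64 ≡ 16^2 = 256 ≡ 23
125 = 64 + 32 + 16 + 8 + 4 + 1, so 122^125 ≡ 23·16·4·2·85·122 ≡ 222 (mod 233)
162·222 = 35964 ≡ 82 (mod 233)
82 ≡ 82 (mod 233), so the signature is genuine.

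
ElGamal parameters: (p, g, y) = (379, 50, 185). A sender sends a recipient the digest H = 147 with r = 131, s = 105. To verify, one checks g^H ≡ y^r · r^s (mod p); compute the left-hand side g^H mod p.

50^2 = 2500 ≡ 226
50^4 ≡ 226^2 = 51076 ≡ 290
50^8 ≡ 290^2 = 84100 ≡ 341
50^16 ≡ 341^2 = 116281 ≡ 307
50^32 ≡ 307^2 = 94249 ≡ 257
50^64 ≡ 257^2 = 66049 ≡ 103
50^128 ≡ 103^2 = 10609 ≡ 376
147 = 128 + 16 + 2 + 1, so 50^147 ≡ 376·307·226·50 ≡ 40 (mod 379)

40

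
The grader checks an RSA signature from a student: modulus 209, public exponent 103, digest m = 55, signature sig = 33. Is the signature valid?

sig^103 mod 209 = 154
sig^103 mod 209 = 154, but m = 55.

invalid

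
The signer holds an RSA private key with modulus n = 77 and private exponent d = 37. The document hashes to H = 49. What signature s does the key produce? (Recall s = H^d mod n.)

14

H^2 ≡ 49^2 = 2401 ≡ 14
H^4 ≡ 14^2 = 196 ≡ 42
H^8 ≡ 42^2 = 1764 ≡ 70
H^16 ≡ 70^2 = 4900 ≡ 49
H^32 ≡ 49^2 = 2401 ≡ 14
37 = 32 + 4 + 1, so H^37 ≡ 14·42·49 ≡ 14 (mod 77)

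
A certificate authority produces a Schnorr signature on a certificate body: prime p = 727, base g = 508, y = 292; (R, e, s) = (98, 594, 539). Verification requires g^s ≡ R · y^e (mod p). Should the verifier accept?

reject

g^s mod p:
508^2 = 258064 ≡ 706
508^4 ≡ 706^2 = 498436 ≡ 441
508^8 ≡ 441^2 = 194481 ≡ 372
508^16 ≡ 372^2 = 138384 ≡ 254
508^32 ≡ 254^2 = 64516 ≡ 540
508^64 ≡ 540^2 = 291600 ≡ 73
508^128 ≡ 73^2 = 5329 ≡ 240
508^256 ≡ 240^2 = 57600 ≡ 167
508^512 ≡ 167^2 = 27889 ≡ 263
539 = 512 + 16 + 8 + 2 + 1, so 508^539 ≡ 263·254·372·706·508 ≡ 567 (mod 727)
R · y^e mod p:
292^2 = 85264 ≡ 205
292^4 ≡ 205^2 = 42025 ≡ 586
292^8 ≡ 586^2 = 343396 ≡ 252
292^16 ≡ 252^2 = 63504 ≡ 255
292^32 ≡ 255^2 = 65025 ≡ 322
292^64 ≡ 322^2 = 103684 ≡ 450
292^128 ≡ 450^2 = 202500 ≡ 394
292^256 ≡ 394^2 = 155236 ≡ 385
292^512 ≡ 385^2 = 148225 ≡ 644
594 = 512 + 64 + 16 + 2, so 292^594 ≡ 644·450·255·205 ≡ 662 (mod 727)
98·662 = 64876 ≡ 173 (mod 727)
567 ≠ 173; the check fails.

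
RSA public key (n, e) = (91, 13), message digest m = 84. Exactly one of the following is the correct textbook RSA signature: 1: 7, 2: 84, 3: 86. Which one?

Candidate 1: 7^13 mod 91 = 7
Candidate 2: 84^13 mod 91 = 84
  → matches m = 84
Candidate 3: 86^13 mod 91 = 86

2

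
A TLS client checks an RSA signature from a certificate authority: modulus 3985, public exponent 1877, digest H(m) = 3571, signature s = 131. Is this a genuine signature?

s^1877 mod 3985 = 3571
3571 = H(m), so the signature checks out.

genuine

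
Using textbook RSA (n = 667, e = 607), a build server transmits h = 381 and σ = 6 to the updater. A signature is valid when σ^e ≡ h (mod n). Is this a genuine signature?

genuine

σ^607 mod 667 = 381
381 = h, so the signature checks out.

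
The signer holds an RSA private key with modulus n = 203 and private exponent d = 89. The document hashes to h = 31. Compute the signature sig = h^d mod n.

61

h^2 ≡ 31^2 = 961 ≡ 149
h^4 ≡ 149^2 = 22201 ≡ 74
h^8 ≡ 74^2 = 5476 ≡ 198
h^16 ≡ 198^2 = 39204 ≡ 25
h^32 ≡ 25^2 = 625 ≡ 16
h^64 ≡ 16^2 = 256 ≡ 53
89 = 64 + 16 + 8 + 1, so h^89 ≡ 53·25·198·31 ≡ 61 (mod 203)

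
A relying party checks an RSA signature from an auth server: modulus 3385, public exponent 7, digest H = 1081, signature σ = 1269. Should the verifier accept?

reject

Squares mod 3385: σ^1≡1269, σ^2≡2486, σ^4≡2571
7 = 4 + 2 + 1, so σ^7 ≡ 2571·2486·1269 ≡ 2304 (mod 3385)
σ^7 mod 3385 = 2304, but H = 1081.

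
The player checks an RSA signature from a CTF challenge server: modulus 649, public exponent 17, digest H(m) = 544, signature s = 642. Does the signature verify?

verifies

s^2 ≡ 642^2 = 412164 ≡ 49
s^4 ≡ 49^2 = 2401 ≡ 454
s^8 ≡ 454^2 = 206116 ≡ 383
s^16 ≡ 383^2 = 146689 ≡ 15
17 = 16 + 1, so s^17 ≡ 15·642 ≡ 544 (mod 649)
544 = H(m), so the signature checks out.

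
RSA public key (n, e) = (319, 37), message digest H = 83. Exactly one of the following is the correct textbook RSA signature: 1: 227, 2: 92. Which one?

1

Candidate 1: 227^2 = 51529 ≡ 170; 227^4 ≡ 170^2 = 28900 ≡ 190; 227^8 ≡ 190^2 = 36100 ≡ 53; 227^16 ≡ 53^2 = 2809 ≡ 257; 227^32 ≡ 257^2 = 66049 ≡ 16; 37 = 32 + 4 + 1, so 227^37 ≡ 16·190·227 ≡ 83 (mod 319)
  → matches H = 83
Candidate 2: 92^2 = 8464 ≡ 170; 92^4 ≡ 170^2 = 28900 ≡ 190; 92^8 ≡ 190^2 = 36100 ≡ 53; 92^16 ≡ 53^2 = 2809 ≡ 257; 92^32 ≡ 257^2 = 66049 ≡ 16; 37 = 32 + 4 + 1, so 92^37 ≡ 16·190·92 ≡ 236 (mod 319)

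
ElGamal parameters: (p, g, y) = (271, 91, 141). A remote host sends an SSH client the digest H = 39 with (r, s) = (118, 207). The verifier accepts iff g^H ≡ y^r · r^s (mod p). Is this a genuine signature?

genuine

Left side g^H mod p:
91^2 = 8281 ≡ 151
91^4 ≡ 151^2 = 22801 ≡ 37
91^8 ≡ 37^2 = 1369 ≡ 14
91^16 ≡ 14^2 = 196
91^32 ≡ 196^2 = 38416 ≡ 205
39 = 32 + 4 + 2 + 1, so 91^39 ≡ 205·37·151·91 ≡ 240 (mod 271)
Right side y^r · r^s mod p:
141^2 = 19881 ≡ 98
141^4 ≡ 98^2 = 9604 ≡ 119
141^8 ≡ 119^2 = 14161 ≡ 69
141^16 ≡ 69^2 = 4761 ≡ 154
141^32 ≡ 154^2 = 23716 ≡ 139
141^64 ≡ 139^2 = 19321 ≡ 80
118 = 64 + 32 + 16 + 4 + 2, so 141^118 ≡ 80·139·154·119·98 ≡ 8 (mod 271)
118^2 = 13924 ≡ 103
118^4 ≡ 103^2 = 10609 ≡ 40
118^8 ≡ 40^2 = 1600 ≡ 245
118^16 ≡ 245^2 = 60025 ≡ 134
118^32 ≡ 134^2 = 17956 ≡ 70
118^64 ≡ 70^2 = 4900 ≡ 22
118^128 ≡ 22^2 = 484 ≡ 213
207 = 128 + 64 + 8 + 4 + 2 + 1, so 118^207 ≡ 213·22·245·40·103·118 ≡ 30 (mod 271)
8·30 = 240 ≡ 240 (mod 271)
240 ≡ 240 (mod 271), so the signature is genuine.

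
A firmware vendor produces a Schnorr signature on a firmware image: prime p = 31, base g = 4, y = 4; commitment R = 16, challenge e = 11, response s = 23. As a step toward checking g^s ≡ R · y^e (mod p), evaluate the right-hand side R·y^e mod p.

4^2 = 16
4^4 ≡ 16^2 = 256 ≡ 8
4^8 ≡ 8^2 = 64 ≡ 2
11 = 8 + 2 + 1, so 4^11 ≡ 2·16·4 ≡ 4 (mod 31)
R · y^e ≡ 16·4 = 64 ≡ 2 (mod 31)

2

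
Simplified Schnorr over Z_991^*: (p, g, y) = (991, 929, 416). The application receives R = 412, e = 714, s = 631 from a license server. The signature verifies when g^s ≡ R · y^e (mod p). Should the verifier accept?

g^s mod p:
Squares mod 991: 929^1≡929, 929^2≡871, 929^4≡526, 929^8≡187, 929^16≡284, 929^32≡385, 929^64≡566, 929^128≡263, 929^256≡790, 929^512≡761
631 = 512 + 64 + 32 + 16 + 4 + 2 + 1, so 929^631 ≡ 761·566·385·284·526·871·929 ≡ 369 (mod 991)
R · y^e mod p:
Squares mod 991: 416^1≡416, 416^2≡622, 416^4≡394, 416^8≡640, 416^16≡317, 416^32≡398, 416^64≡835, 416^128≡552, 416^256≡467, 416^512≡69
714 = 512 + 128 + 64 + 8 + 2, so 416^714 ≡ 69·552·835·640·622 ≡ 138 (mod 991)
412·138 = 56856 ≡ 369 (mod 991)
369 ≡ 369 (mod 991); signature holds.

accept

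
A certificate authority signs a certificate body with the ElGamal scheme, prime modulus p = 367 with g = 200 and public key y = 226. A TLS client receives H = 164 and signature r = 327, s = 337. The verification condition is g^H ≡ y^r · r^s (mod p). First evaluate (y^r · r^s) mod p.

72

226^2 = 51076 ≡ 63
226^4 ≡ 63^2 = 3969 ≡ 299
226^8 ≡ 299^2 = 89401 ≡ 220
226^16 ≡ 220^2 = 48400 ≡ 323
226^32 ≡ 323^2 = 104329 ≡ 101
226^64 ≡ 101^2 = 10201 ≡ 292
226^128 ≡ 292^2 = 85264 ≡ 120
226^256 ≡ 120^2 = 14400 ≡ 87
327 = 256 + 64 + 4 + 2 + 1, so 226^327 ≡ 87·292·299·63·226 ≡ 225 (mod 367)
327^2 = 106929 ≡ 132
327^4 ≡ 132^2 = 17424 ≡ 175
327^8 ≡ 175^2 = 30625 ≡ 164
327^16 ≡ 164^2 = 26896 ≡ 105
327^32 ≡ 105^2 = 11025 ≡ 15
327^64 ≡ 15^2 = 225
327^128 ≡ 225^2 = 50625 ≡ 346
327^256 ≡ 346^2 = 119716 ≡ 74
337 = 256 + 64 + 16 + 1, so 327^337 ≡ 74·225·105·327 ≡ 15 (mod 367)
y^r · r^s ≡ 225·15 = 3375 ≡ 72 (mod 367)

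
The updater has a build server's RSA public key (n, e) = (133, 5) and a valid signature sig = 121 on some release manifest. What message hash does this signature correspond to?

11

sig^2 ≡ 121^2 = 14641 ≡ 11
sig^4 ≡ 11^2 = 121
5 = 4 + 1, so sig^5 ≡ 121·121 ≡ 11 (mod 133)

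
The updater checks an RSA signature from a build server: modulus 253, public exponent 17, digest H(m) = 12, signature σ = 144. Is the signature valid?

σ^17 mod 253 = 12
Since 12 equals the digest 12, verification succeeds.

valid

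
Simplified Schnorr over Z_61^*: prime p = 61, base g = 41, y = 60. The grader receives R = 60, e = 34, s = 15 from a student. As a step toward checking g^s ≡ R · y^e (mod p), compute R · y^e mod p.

60

60^2 = 3600 ≡ 1
60^4 ≡ 1^2 = 1
60^8 ≡ 1^2 = 1
60^16 ≡ 1^2 = 1
60^32 ≡ 1^2 = 1
34 = 32 + 2, so 60^34 ≡ 1·1 ≡ 1 (mod 61)
R · y^e ≡ 60·1 = 60 ≡ 60 (mod 61)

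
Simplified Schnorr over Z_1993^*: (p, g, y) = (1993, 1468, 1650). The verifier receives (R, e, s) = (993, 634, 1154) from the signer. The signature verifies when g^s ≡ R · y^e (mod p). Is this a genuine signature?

forged

g^s mod p:
1468^2 = 2155024 ≡ 591
1468^4 ≡ 591^2 = 349281 ≡ 506
1468^8 ≡ 506^2 = 256036 ≡ 932
1468^16 ≡ 932^2 = 868624 ≡ 1669
1468^32 ≡ 1669^2 = 2785561 ≡ 1340
1468^64 ≡ 1340^2 = 1795600 ≡ 1900
1468^128 ≡ 1900^2 = 3610000 ≡ 677
1468^256 ≡ 677^2 = 458329 ≡ 1932
1468^512 ≡ 1932^2 = 3732624 ≡ 1728
1468^1024 ≡ 1728^2 = 2985984 ≡ 470
1154 = 1024 + 128 + 2, so 1468^1154 ≡ 470·677·591 ≡ 775 (mod 1993)
R · y^e mod p:
1650^2 = 2722500 ≡ 62
1650^4 ≡ 62^2 = 3844 ≡ 1851
1650^8 ≡ 1851^2 = 3426201 ≡ 234
1650^16 ≡ 234^2 = 54756 ≡ 945
1650^32 ≡ 945^2 = 893025 ≡ 161
1650^64 ≡ 161^2 = 25921 ≡ 12
1650^128 ≡ 12^2 = 144
1650^256 ≡ 144^2 = 20736 ≡ 806
1650^512 ≡ 806^2 = 649636 ≡ 1911
634 = 512 + 64 + 32 + 16 + 8 + 2, so 1650^634 ≡ 1911·12·161·945·234·62 ≡ 1164 (mod 1993)
993·1164 = 1155852 ≡ 1905 (mod 1993)
775 ≠ 1905; the check fails.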